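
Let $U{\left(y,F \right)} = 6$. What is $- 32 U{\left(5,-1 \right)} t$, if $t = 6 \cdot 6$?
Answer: $-6912$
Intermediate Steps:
$t = 36$
$- 32 U{\left(5,-1 \right)} t = \left(-32\right) 6 \cdot 36 = \left(-192\right) 36 = -6912$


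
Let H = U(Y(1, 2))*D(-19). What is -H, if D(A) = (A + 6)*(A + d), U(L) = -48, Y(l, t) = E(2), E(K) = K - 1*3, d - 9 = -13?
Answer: 14352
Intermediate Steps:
d = -4 (d = 9 - 13 = -4)
E(K) = -3 + K (E(K) = K - 3 = -3 + K)
Y(l, t) = -1 (Y(l, t) = -3 + 2 = -1)
D(A) = (-4 + A)*(6 + A) (D(A) = (A + 6)*(A - 4) = (6 + A)*(-4 + A) = (-4 + A)*(6 + A))
H = -14352 (H = -48*(-24 + (-19)² + 2*(-19)) = -48*(-24 + 361 - 38) = -48*299 = -14352)
-H = -1*(-14352) = 14352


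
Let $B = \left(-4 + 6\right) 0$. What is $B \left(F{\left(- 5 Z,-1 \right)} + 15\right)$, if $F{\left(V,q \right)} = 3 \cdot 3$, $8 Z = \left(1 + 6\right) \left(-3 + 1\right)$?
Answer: $0$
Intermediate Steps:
$Z = - \frac{7}{4}$ ($Z = \frac{\left(1 + 6\right) \left(-3 + 1\right)}{8} = \frac{7 \left(-2\right)}{8} = \frac{1}{8} \left(-14\right) = - \frac{7}{4} \approx -1.75$)
$F{\left(V,q \right)} = 9$
$B = 0$ ($B = 2 \cdot 0 = 0$)
$B \left(F{\left(- 5 Z,-1 \right)} + 15\right) = 0 \left(9 + 15\right) = 0 \cdot 24 = 0$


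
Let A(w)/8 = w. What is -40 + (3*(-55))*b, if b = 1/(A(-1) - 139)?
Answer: -1905/49 ≈ -38.878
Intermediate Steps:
A(w) = 8*w
b = -1/147 (b = 1/(8*(-1) - 139) = 1/(-8 - 139) = 1/(-147) = -1/147 ≈ -0.0068027)
-40 + (3*(-55))*b = -40 + (3*(-55))*(-1/147) = -40 - 165*(-1/147) = -40 + 55/49 = -1905/49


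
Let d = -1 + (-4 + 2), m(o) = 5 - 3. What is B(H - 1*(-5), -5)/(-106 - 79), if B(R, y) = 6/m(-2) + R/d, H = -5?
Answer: -3/185 ≈ -0.016216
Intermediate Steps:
m(o) = 2
d = -3 (d = -1 - 2 = -3)
B(R, y) = 3 - R/3 (B(R, y) = 6/2 + R/(-3) = 6*(½) + R*(-⅓) = 3 - R/3)
B(H - 1*(-5), -5)/(-106 - 79) = (3 - (-5 - 1*(-5))/3)/(-106 - 79) = (3 - (-5 + 5)/3)/(-185) = -(3 - ⅓*0)/185 = -(3 + 0)/185 = -1/185*3 = -3/185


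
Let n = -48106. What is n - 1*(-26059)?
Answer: -22047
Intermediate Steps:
n - 1*(-26059) = -48106 - 1*(-26059) = -48106 + 26059 = -22047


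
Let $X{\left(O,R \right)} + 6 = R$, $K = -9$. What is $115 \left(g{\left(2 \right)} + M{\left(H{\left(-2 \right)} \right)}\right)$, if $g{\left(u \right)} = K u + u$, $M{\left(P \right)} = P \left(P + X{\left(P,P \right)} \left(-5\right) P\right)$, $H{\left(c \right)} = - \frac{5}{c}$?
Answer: $\frac{91655}{8} \approx 11457.0$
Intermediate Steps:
$X{\left(O,R \right)} = -6 + R$
$M{\left(P \right)} = P \left(P + P \left(30 - 5 P\right)\right)$ ($M{\left(P \right)} = P \left(P + \left(-6 + P\right) \left(-5\right) P\right) = P \left(P + \left(30 - 5 P\right) P\right) = P \left(P + P \left(30 - 5 P\right)\right)$)
$g{\left(u \right)} = - 8 u$ ($g{\left(u \right)} = - 9 u + u = - 8 u$)
$115 \left(g{\left(2 \right)} + M{\left(H{\left(-2 \right)} \right)}\right) = 115 \left(\left(-8\right) 2 + \left(- \frac{5}{-2}\right)^{2} \left(31 - 5 \left(- \frac{5}{-2}\right)\right)\right) = 115 \left(-16 + \left(\left(-5\right) \left(- \frac{1}{2}\right)\right)^{2} \left(31 - 5 \left(\left(-5\right) \left(- \frac{1}{2}\right)\right)\right)\right) = 115 \left(-16 + \left(\frac{5}{2}\right)^{2} \left(31 - \frac{25}{2}\right)\right) = 115 \left(-16 + \frac{25 \left(31 - \frac{25}{2}\right)}{4}\right) = 115 \left(-16 + \frac{25}{4} \cdot \frac{37}{2}\right) = 115 \left(-16 + \frac{925}{8}\right) = 115 \cdot \frac{797}{8} = \frac{91655}{8}$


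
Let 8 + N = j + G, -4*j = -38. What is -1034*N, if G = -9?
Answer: 7755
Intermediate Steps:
j = 19/2 (j = -1/4*(-38) = 19/2 ≈ 9.5000)
N = -15/2 (N = -8 + (19/2 - 9) = -8 + 1/2 = -15/2 ≈ -7.5000)
-1034*N = -1034*(-15/2) = 7755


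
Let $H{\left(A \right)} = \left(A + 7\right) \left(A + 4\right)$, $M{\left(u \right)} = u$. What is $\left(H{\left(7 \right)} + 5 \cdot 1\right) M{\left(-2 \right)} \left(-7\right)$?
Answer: $2226$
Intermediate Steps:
$H{\left(A \right)} = \left(4 + A\right) \left(7 + A\right)$ ($H{\left(A \right)} = \left(7 + A\right) \left(4 + A\right) = \left(4 + A\right) \left(7 + A\right)$)
$\left(H{\left(7 \right)} + 5 \cdot 1\right) M{\left(-2 \right)} \left(-7\right) = \left(\left(28 + 7^{2} + 11 \cdot 7\right) + 5 \cdot 1\right) \left(\left(-2\right) \left(-7\right)\right) = \left(\left(28 + 49 + 77\right) + 5\right) 14 = \left(154 + 5\right) 14 = 159 \cdot 14 = 2226$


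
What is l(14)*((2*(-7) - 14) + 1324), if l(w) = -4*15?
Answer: -77760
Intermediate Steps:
l(w) = -60
l(14)*((2*(-7) - 14) + 1324) = -60*((2*(-7) - 14) + 1324) = -60*((-14 - 14) + 1324) = -60*(-28 + 1324) = -60*1296 = -77760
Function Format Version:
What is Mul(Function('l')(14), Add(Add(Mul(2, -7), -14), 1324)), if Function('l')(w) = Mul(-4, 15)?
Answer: -77760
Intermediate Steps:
Function('l')(w) = -60
Mul(Function('l')(14), Add(Add(Mul(2, -7), -14), 1324)) = Mul(-60, Add(Add(Mul(2, -7), -14), 1324)) = Mul(-60, Add(Add(-14, -14), 1324)) = Mul(-60, Add(-28, 1324)) = Mul(-60, 1296) = -77760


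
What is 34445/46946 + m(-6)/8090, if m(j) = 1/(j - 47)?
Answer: 3692233926/5032259105 ≈ 0.73371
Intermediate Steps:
m(j) = 1/(-47 + j)
34445/46946 + m(-6)/8090 = 34445/46946 + 1/(-47 - 6*8090) = 34445*(1/46946) + (1/8090)/(-53) = 34445/46946 - 1/53*1/8090 = 34445/46946 - 1/428770 = 3692233926/5032259105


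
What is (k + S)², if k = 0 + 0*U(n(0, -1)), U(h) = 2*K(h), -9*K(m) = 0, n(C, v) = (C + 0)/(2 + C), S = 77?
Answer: 5929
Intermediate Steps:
n(C, v) = C/(2 + C)
K(m) = 0 (K(m) = -⅑*0 = 0)
U(h) = 0 (U(h) = 2*0 = 0)
k = 0 (k = 0 + 0*0 = 0 + 0 = 0)
(k + S)² = (0 + 77)² = 77² = 5929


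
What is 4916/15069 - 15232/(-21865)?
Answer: 337019348/329483685 ≈ 1.0229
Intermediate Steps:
4916/15069 - 15232/(-21865) = 4916*(1/15069) - 15232*(-1/21865) = 4916/15069 + 15232/21865 = 337019348/329483685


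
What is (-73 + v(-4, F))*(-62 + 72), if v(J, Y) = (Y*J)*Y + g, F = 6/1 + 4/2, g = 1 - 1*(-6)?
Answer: -3220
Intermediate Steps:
g = 7 (g = 1 + 6 = 7)
F = 8 (F = 6*1 + 4*(1/2) = 6 + 2 = 8)
v(J, Y) = 7 + J*Y**2 (v(J, Y) = (Y*J)*Y + 7 = (J*Y)*Y + 7 = J*Y**2 + 7 = 7 + J*Y**2)
(-73 + v(-4, F))*(-62 + 72) = (-73 + (7 - 4*8**2))*(-62 + 72) = (-73 + (7 - 4*64))*10 = (-73 + (7 - 256))*10 = (-73 - 249)*10 = -322*10 = -3220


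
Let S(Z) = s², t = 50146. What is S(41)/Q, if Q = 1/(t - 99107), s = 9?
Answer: -3965841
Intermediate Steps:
Q = -1/48961 (Q = 1/(50146 - 99107) = 1/(-48961) = -1/48961 ≈ -2.0424e-5)
S(Z) = 81 (S(Z) = 9² = 81)
S(41)/Q = 81/(-1/48961) = 81*(-48961) = -3965841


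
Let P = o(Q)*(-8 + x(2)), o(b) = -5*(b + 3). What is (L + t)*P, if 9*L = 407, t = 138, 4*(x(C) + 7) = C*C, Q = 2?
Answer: 577150/9 ≈ 64128.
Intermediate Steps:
x(C) = -7 + C²/4 (x(C) = -7 + (C*C)/4 = -7 + C²/4)
o(b) = -15 - 5*b (o(b) = -5*(3 + b) = -15 - 5*b)
P = 350 (P = (-15 - 5*2)*(-8 + (-7 + (¼)*2²)) = (-15 - 10)*(-8 + (-7 + (¼)*4)) = -25*(-8 + (-7 + 1)) = -25*(-8 - 6) = -25*(-14) = 350)
L = 407/9 (L = (⅑)*407 = 407/9 ≈ 45.222)
(L + t)*P = (407/9 + 138)*350 = (1649/9)*350 = 577150/9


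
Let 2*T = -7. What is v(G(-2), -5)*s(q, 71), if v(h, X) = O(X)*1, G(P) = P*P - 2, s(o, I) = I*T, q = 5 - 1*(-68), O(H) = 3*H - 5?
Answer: 4970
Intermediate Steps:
T = -7/2 (T = (1/2)*(-7) = -7/2 ≈ -3.5000)
O(H) = -5 + 3*H
q = 73 (q = 5 + 68 = 73)
s(o, I) = -7*I/2 (s(o, I) = I*(-7/2) = -7*I/2)
G(P) = -2 + P**2 (G(P) = P**2 - 2 = -2 + P**2)
v(h, X) = -5 + 3*X (v(h, X) = (-5 + 3*X)*1 = -5 + 3*X)
v(G(-2), -5)*s(q, 71) = (-5 + 3*(-5))*(-7/2*71) = (-5 - 15)*(-497/2) = -20*(-497/2) = 4970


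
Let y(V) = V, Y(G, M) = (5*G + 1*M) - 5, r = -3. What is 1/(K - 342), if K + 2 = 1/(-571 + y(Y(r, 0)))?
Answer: -591/203305 ≈ -0.0029070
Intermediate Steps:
Y(G, M) = -5 + M + 5*G (Y(G, M) = (5*G + M) - 5 = (M + 5*G) - 5 = -5 + M + 5*G)
K = -1183/591 (K = -2 + 1/(-571 + (-5 + 0 + 5*(-3))) = -2 + 1/(-571 + (-5 + 0 - 15)) = -2 + 1/(-571 - 20) = -2 + 1/(-591) = -2 - 1/591 = -1183/591 ≈ -2.0017)
1/(K - 342) = 1/(-1183/591 - 342) = 1/(-203305/591) = -591/203305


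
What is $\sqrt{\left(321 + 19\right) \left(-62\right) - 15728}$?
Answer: $2 i \sqrt{9202} \approx 191.85 i$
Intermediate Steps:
$\sqrt{\left(321 + 19\right) \left(-62\right) - 15728} = \sqrt{340 \left(-62\right) - 15728} = \sqrt{-21080 - 15728} = \sqrt{-36808} = 2 i \sqrt{9202}$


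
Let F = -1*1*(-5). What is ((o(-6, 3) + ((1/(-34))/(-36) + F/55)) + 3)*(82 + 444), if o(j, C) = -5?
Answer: -6757259/6732 ≈ -1003.8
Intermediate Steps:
F = 5 (F = -1*(-5) = 5)
((o(-6, 3) + ((1/(-34))/(-36) + F/55)) + 3)*(82 + 444) = ((-5 + ((1/(-34))/(-36) + 5/55)) + 3)*(82 + 444) = ((-5 + ((1*(-1/34))*(-1/36) + 5*(1/55))) + 3)*526 = ((-5 + (-1/34*(-1/36) + 1/11)) + 3)*526 = ((-5 + (1/1224 + 1/11)) + 3)*526 = ((-5 + 1235/13464) + 3)*526 = (-66085/13464 + 3)*526 = -25693/13464*526 = -6757259/6732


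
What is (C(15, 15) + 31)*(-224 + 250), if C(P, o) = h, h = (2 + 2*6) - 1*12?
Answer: 858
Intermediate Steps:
h = 2 (h = (2 + 12) - 12 = 14 - 12 = 2)
C(P, o) = 2
(C(15, 15) + 31)*(-224 + 250) = (2 + 31)*(-224 + 250) = 33*26 = 858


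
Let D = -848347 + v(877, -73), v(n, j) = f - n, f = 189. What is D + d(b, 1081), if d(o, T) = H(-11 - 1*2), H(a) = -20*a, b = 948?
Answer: -848775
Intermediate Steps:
v(n, j) = 189 - n
d(o, T) = 260 (d(o, T) = -20*(-11 - 1*2) = -20*(-11 - 2) = -20*(-13) = 260)
D = -849035 (D = -848347 + (189 - 1*877) = -848347 + (189 - 877) = -848347 - 688 = -849035)
D + d(b, 1081) = -849035 + 260 = -848775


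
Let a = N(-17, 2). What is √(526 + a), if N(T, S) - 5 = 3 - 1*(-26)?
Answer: 4*√35 ≈ 23.664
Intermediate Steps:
N(T, S) = 34 (N(T, S) = 5 + (3 - 1*(-26)) = 5 + (3 + 26) = 5 + 29 = 34)
a = 34
√(526 + a) = √(526 + 34) = √560 = 4*√35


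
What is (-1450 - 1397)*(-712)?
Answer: 2027064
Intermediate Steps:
(-1450 - 1397)*(-712) = -2847*(-712) = 2027064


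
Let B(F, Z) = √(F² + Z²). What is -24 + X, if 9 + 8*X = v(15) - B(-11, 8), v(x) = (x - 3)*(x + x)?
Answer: 159/8 - √185/8 ≈ 18.175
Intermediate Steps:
v(x) = 2*x*(-3 + x) (v(x) = (-3 + x)*(2*x) = 2*x*(-3 + x))
X = 351/8 - √185/8 (X = -9/8 + (2*15*(-3 + 15) - √((-11)² + 8²))/8 = -9/8 + (2*15*12 - √(121 + 64))/8 = -9/8 + (360 - √185)/8 = -9/8 + (45 - √185/8) = 351/8 - √185/8 ≈ 42.175)
-24 + X = -24 + (351/8 - √185/8) = 159/8 - √185/8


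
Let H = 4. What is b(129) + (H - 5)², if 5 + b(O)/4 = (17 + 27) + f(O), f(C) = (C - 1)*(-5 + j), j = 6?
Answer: 669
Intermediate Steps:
f(C) = -1 + C (f(C) = (C - 1)*(-5 + 6) = (-1 + C)*1 = -1 + C)
b(O) = 152 + 4*O (b(O) = -20 + 4*((17 + 27) + (-1 + O)) = -20 + 4*(44 + (-1 + O)) = -20 + 4*(43 + O) = -20 + (172 + 4*O) = 152 + 4*O)
b(129) + (H - 5)² = (152 + 4*129) + (4 - 5)² = (152 + 516) + (-1)² = 668 + 1 = 669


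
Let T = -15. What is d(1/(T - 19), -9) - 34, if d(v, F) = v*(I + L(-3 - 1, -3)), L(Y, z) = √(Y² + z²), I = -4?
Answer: -1157/34 ≈ -34.029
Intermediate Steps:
d(v, F) = v (d(v, F) = v*(-4 + √((-3 - 1)² + (-3)²)) = v*(-4 + √((-4)² + 9)) = v*(-4 + √(16 + 9)) = v*(-4 + √25) = v*(-4 + 5) = v*1 = v)
d(1/(T - 19), -9) - 34 = 1/(-15 - 19) - 34 = 1/(-34) - 34 = -1/34 - 34 = -1157/34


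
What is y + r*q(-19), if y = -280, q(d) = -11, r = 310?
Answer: -3690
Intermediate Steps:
y + r*q(-19) = -280 + 310*(-11) = -280 - 3410 = -3690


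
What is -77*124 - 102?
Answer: -9650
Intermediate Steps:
-77*124 - 102 = -9548 - 102 = -9650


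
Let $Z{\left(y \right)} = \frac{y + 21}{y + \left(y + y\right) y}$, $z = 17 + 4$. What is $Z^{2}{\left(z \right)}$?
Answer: $\frac{4}{1849} \approx 0.0021633$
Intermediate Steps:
$z = 21$
$Z{\left(y \right)} = \frac{21 + y}{y + 2 y^{2}}$ ($Z{\left(y \right)} = \frac{21 + y}{y + 2 y y} = \frac{21 + y}{y + 2 y^{2}}$)
$Z^{2}{\left(z \right)} = \left(\frac{21 + 21}{21 \left(1 + 2 \cdot 21\right)}\right)^{2} = \left(\frac{1}{21} \frac{1}{1 + 42} \cdot 42\right)^{2} = \left(\frac{1}{21} \cdot \frac{1}{43} \cdot 42\right)^{2} = \left(\frac{2}{43}\right)^{2} = \frac{4}{1849}$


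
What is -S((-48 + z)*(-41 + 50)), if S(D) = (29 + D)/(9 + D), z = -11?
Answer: -251/261 ≈ -0.96169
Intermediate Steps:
S(D) = (29 + D)/(9 + D)
-S((-48 + z)*(-41 + 50)) = -(29 + (-48 - 11)*(-41 + 50))/(9 + (-48 - 11)*(-41 + 50)) = -(29 - 59*9)/(9 - 59*9) = -(29 - 531)/(9 - 531) = -(-502)/(-522) = -(-1)*(-502)/522 = -1*251/261 = -251/261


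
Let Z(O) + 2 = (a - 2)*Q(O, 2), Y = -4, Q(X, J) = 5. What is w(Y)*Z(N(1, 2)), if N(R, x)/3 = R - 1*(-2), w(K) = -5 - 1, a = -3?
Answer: 162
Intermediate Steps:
w(K) = -6
N(R, x) = 6 + 3*R (N(R, x) = 3*(R - 1*(-2)) = 3*(R + 2) = 3*(2 + R) = 6 + 3*R)
Z(O) = -27 (Z(O) = -2 + (-3 - 2)*5 = -2 - 5*5 = -2 - 25 = -27)
w(Y)*Z(N(1, 2)) = -6*(-27) = 162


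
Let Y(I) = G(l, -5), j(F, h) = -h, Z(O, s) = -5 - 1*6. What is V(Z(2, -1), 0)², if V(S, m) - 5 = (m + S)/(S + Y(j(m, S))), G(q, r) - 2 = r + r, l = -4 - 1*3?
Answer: 11236/361 ≈ 31.125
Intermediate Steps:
l = -7 (l = -4 - 3 = -7)
Z(O, s) = -11 (Z(O, s) = -5 - 6 = -11)
G(q, r) = 2 + 2*r (G(q, r) = 2 + (r + r) = 2 + 2*r)
Y(I) = -8 (Y(I) = 2 + 2*(-5) = 2 - 10 = -8)
V(S, m) = 5 + (S + m)/(-8 + S) (V(S, m) = 5 + (m + S)/(S - 8) = 5 + (S + m)/(-8 + S))
V(Z(2, -1), 0)² = ((-40 + 0 + 6*(-11))/(-8 - 11))² = ((-40 + 0 - 66)/(-19))² = (-1/19*(-106))² = (106/19)² = 11236/361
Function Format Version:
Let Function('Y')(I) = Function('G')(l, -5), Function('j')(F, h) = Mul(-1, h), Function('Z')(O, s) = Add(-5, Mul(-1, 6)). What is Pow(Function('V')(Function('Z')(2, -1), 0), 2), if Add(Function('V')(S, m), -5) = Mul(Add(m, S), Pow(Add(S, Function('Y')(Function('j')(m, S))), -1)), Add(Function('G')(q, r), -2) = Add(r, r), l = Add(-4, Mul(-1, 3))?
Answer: Rational(11236, 361) ≈ 31.125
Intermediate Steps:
l = -7 (l = Add(-4, -3) = -7)
Function('Z')(O, s) = -11 (Function('Z')(O, s) = Add(-5, -6) = -11)
Function('G')(q, r) = Add(2, Mul(2, r)) (Function('G')(q, r) = Add(2, Add(r, r)) = Add(2, Mul(2, r)))
Function('Y')(I) = -8 (Function('Y')(I) = Add(2, Mul(2, -5)) = Add(2, -10) = -8)
Function('V')(S, m) = Add(5, Mul(Pow(Add(-8, S), -1), Add(S, m))) (Function('V')(S, m) = Add(5, Mul(Add(m, S), Pow(Add(S, -8), -1))) = Add(5, Mul(Add(S, m), Pow(Add(-8, S), -1))) = Add(5, Mul(Pow(Add(-8, S), -1), Add(S, m))))
Pow(Function('V')(Function('Z')(2, -1), 0), 2) = Pow(Mul(Pow(Add(-8, -11), -1), Add(-40, 0, Mul(6, -11))), 2) = Pow(Mul(Pow(-19, -1), Add(-40, 0, -66)), 2) = Pow(Mul(Rational(-1, 19), -106), 2) = Pow(Rational(106, 19), 2) = Rational(11236, 361)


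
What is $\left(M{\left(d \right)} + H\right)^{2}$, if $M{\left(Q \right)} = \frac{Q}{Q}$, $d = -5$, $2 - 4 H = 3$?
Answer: $\frac{9}{16} \approx 0.5625$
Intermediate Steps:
$H = - \frac{1}{4}$ ($H = \frac{1}{2} - \frac{3}{4} = - \frac{1}{4} \approx -0.25$)
$M{\left(Q \right)} = 1$
$\left(M{\left(d \right)} + H\right)^{2} = \left(1 - \frac{1}{4}\right)^{2} = \left(\frac{3}{4}\right)^{2} = \frac{9}{16}$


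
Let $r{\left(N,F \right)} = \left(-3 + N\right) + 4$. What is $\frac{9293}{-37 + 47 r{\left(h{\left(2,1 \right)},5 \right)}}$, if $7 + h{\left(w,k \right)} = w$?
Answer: $- \frac{9293}{225} \approx -41.302$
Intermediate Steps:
$h{\left(w,k \right)} = -7 + w$
$r{\left(N,F \right)} = 1 + N$
$\frac{9293}{-37 + 47 r{\left(h{\left(2,1 \right)},5 \right)}} = \frac{9293}{-37 + 47 \left(1 + \left(-7 + 2\right)\right)} = \frac{9293}{-37 + 47 \left(1 - 5\right)} = \frac{9293}{-37 + 47 \left(-4\right)} = \frac{9293}{-37 - 188} = \frac{9293}{-225} = 9293 \left(- \frac{1}{225}\right) = - \frac{9293}{225}$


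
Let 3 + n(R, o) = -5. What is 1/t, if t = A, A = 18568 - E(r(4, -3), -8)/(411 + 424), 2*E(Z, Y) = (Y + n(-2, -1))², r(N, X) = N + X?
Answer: 835/15504152 ≈ 5.3857e-5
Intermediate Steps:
n(R, o) = -8 (n(R, o) = -3 - 5 = -8)
E(Z, Y) = (-8 + Y)²/2 (E(Z, Y) = (Y - 8)²/2 = (-8 + Y)²/2)
A = 15504152/835 (A = 18568 - (-8 - 8)²/2/(411 + 424) = 18568 - (½)*(-16)²/835 = 18568 - (½)*256/835 = 18568 - 128/835 = 15504152/835 ≈ 18568.)
t = 15504152/835 ≈ 18568.
1/t = 1/(15504152/835) = 835/15504152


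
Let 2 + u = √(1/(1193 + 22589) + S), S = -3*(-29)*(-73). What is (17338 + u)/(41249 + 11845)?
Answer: 8668/26547 + I*√3592020937142/1262681508 ≈ 0.32652 + 0.001501*I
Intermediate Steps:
S = -6351 (S = 87*(-73) = -6351)
u = -2 + I*√3592020937142/23782 (u = -2 + √(1/(1193 + 22589) - 6351) = -2 + √(1/23782 - 6351) = -2 + √(-151039481/23782) = -2 + I*√3592020937142/23782 ≈ -2.0 + 79.693*I)
(17338 + u)/(41249 + 11845) = (17338 + (-2 + I*√3592020937142/23782))/(41249 + 11845) = (17336 + I*√3592020937142/23782)/53094 = (17336 + I*√3592020937142/23782)*(1/53094) = 8668/26547 + I*√3592020937142/1262681508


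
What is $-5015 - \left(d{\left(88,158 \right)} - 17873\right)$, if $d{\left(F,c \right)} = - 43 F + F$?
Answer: $16554$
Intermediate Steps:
$d{\left(F,c \right)} = - 42 F$
$-5015 - \left(d{\left(88,158 \right)} - 17873\right) = -5015 - \left(\left(-42\right) 88 - 17873\right) = -5015 - \left(-3696 - 17873\right) = -5015 - -21569 = -5015 + 21569 = 16554$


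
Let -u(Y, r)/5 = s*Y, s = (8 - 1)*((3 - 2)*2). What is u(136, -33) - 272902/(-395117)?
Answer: -3761240938/395117 ≈ -9519.3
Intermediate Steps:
s = 14 (s = 7*(1*2) = 7*2 = 14)
u(Y, r) = -70*Y
u(136, -33) - 272902/(-395117) = -70*136 - 272902/(-395117) = -9520 - 272902*(-1/395117) = -9520 + 272902/395117 = -3761240938/395117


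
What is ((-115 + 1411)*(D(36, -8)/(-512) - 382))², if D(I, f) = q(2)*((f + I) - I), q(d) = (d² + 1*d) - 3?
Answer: 3920578202025/16 ≈ 2.4504e+11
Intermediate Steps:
q(d) = -3 + d + d² (q(d) = (d² + d) - 3 = (d + d²) - 3 = -3 + d + d²)
D(I, f) = 3*f (D(I, f) = (-3 + 2 + 2²)*((f + I) - I) = (-3 + 2 + 4)*((I + f) - I) = 3*f)
((-115 + 1411)*(D(36, -8)/(-512) - 382))² = ((-115 + 1411)*((3*(-8))/(-512) - 382))² = (1296*(-24*(-1/512) - 382))² = (1296*(3/64 - 382))² = (1296*(-24445/64))² = (-1980045/4)² = 3920578202025/16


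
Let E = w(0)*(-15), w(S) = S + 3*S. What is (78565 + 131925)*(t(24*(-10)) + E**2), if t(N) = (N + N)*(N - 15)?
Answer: 25763976000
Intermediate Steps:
w(S) = 4*S
E = 0 (E = (4*0)*(-15) = 0*(-15) = 0)
t(N) = 2*N*(-15 + N) (t(N) = (2*N)*(-15 + N) = 2*N*(-15 + N))
(78565 + 131925)*(t(24*(-10)) + E**2) = (78565 + 131925)*(2*(24*(-10))*(-15 + 24*(-10)) + 0**2) = 210490*(2*(-240)*(-15 - 240) + 0) = 210490*(2*(-240)*(-255) + 0) = 210490*(122400 + 0) = 210490*122400 = 25763976000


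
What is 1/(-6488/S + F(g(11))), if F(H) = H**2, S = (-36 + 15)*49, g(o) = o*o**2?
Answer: 1029/1822942757 ≈ 5.6447e-7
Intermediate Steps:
g(o) = o**3
S = -1029 (S = -21*49 = -1029)
1/(-6488/S + F(g(11))) = 1/(-6488/(-1029) + (11**3)**2) = 1/(-6488*(-1/1029) + 1331**2) = 1/(6488/1029 + 1771561) = 1/(1822942757/1029) = 1029/1822942757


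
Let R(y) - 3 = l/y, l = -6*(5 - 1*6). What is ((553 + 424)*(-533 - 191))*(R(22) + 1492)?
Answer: -11634459904/11 ≈ -1.0577e+9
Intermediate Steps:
l = 6 (l = -6*(5 - 6) = -6*(-1) = 6)
R(y) = 3 + 6/y
((553 + 424)*(-533 - 191))*(R(22) + 1492) = ((553 + 424)*(-533 - 191))*((3 + 6/22) + 1492) = (977*(-724))*((3 + 6*(1/22)) + 1492) = -707348*((3 + 3/11) + 1492) = -707348*(36/11 + 1492) = -707348*16448/11 = -11634459904/11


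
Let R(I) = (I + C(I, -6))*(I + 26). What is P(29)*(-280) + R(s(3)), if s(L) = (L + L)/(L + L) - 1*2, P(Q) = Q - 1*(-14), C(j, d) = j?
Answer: -12090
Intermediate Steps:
P(Q) = 14 + Q (P(Q) = Q + 14 = 14 + Q)
s(L) = -1 (s(L) = (2*L)/((2*L)) - 2 = (2*L)*(1/(2*L)) - 2 = 1 - 2 = -1)
R(I) = 2*I*(26 + I) (R(I) = (I + I)*(I + 26) = (2*I)*(26 + I) = 2*I*(26 + I))
P(29)*(-280) + R(s(3)) = (14 + 29)*(-280) + 2*(-1)*(26 - 1) = 43*(-280) + 2*(-1)*25 = -12040 - 50 = -12090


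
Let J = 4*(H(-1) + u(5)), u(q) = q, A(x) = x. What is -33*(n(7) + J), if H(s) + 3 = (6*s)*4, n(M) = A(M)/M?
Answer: 2871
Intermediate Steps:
n(M) = 1 (n(M) = M/M = 1)
H(s) = -3 + 24*s (H(s) = -3 + (6*s)*4 = -3 + 24*s)
J = -88 (J = 4*((-3 + 24*(-1)) + 5) = 4*((-3 - 24) + 5) = 4*(-27 + 5) = 4*(-22) = -88)
-33*(n(7) + J) = -33*(1 - 88) = -33*(-87) = 2871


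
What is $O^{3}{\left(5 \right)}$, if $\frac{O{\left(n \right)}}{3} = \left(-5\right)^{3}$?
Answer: $-52734375$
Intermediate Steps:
$O{\left(n \right)} = -375$ ($O{\left(n \right)} = 3 \left(-5\right)^{3} = 3 \left(-125\right) = -375$)
$O^{3}{\left(5 \right)} = \left(-375\right)^{3} = -52734375$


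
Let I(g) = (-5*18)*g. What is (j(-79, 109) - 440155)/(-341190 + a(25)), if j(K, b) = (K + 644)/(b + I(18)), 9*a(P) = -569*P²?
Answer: 1197134586/1035438437 ≈ 1.1562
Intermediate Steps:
I(g) = -90*g
a(P) = -569*P²/9 (a(P) = (-569*P²)/9 = -569*P²/9)
j(K, b) = (644 + K)/(-1620 + b) (j(K, b) = (K + 644)/(b - 90*18) = (644 + K)/(b - 1620) = (644 + K)/(-1620 + b))
(j(-79, 109) - 440155)/(-341190 + a(25)) = ((644 - 79)/(-1620 + 109) - 440155)/(-341190 - 569/9*25²) = (565/(-1511) - 440155)/(-341190 - 569/9*625) = (-1/1511*565 - 440155)/(-341190 - 355625/9) = (-565/1511 - 440155)/(-3426335/9) = -665074770/1511*(-9/3426335) = 1197134586/1035438437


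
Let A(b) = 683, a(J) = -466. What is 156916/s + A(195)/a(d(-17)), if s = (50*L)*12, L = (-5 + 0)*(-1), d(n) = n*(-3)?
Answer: 4442116/87375 ≈ 50.840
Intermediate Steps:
d(n) = -3*n
L = 5 (L = -5*(-1) = 5)
s = 3000 (s = (50*5)*12 = 250*12 = 3000)
156916/s + A(195)/a(d(-17)) = 156916/3000 + 683/(-466) = 156916*(1/3000) + 683*(-1/466) = 39229/750 - 683/466 = 4442116/87375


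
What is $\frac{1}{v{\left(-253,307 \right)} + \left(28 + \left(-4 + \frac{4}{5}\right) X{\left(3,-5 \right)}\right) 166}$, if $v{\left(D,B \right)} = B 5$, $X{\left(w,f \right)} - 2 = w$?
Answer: $\frac{1}{3527} \approx 0.00028353$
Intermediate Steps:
$X{\left(w,f \right)} = 2 + w$
$v{\left(D,B \right)} = 5 B$
$\frac{1}{v{\left(-253,307 \right)} + \left(28 + \left(-4 + \frac{4}{5}\right) X{\left(3,-5 \right)}\right) 166} = \frac{1}{5 \cdot 307 + \left(28 + \left(-4 + \frac{4}{5}\right) \left(2 + 3\right)\right) 166} = \frac{1}{1535 + \left(28 + \left(-4 + 4 \cdot \frac{1}{5}\right) 5\right) 166} = \frac{1}{1535 + \left(28 + \left(-4 + \frac{4}{5}\right) 5\right) 166} = \frac{1}{1535 + \left(28 - 16\right) 166} = \frac{1}{1535 + 12 \cdot 166} = \frac{1}{1535 + 1992} = \frac{1}{3527}$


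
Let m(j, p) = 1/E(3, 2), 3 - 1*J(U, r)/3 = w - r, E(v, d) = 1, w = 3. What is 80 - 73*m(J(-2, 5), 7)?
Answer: 7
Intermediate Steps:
J(U, r) = 3*r (J(U, r) = 9 - 3*(3 - r) = 9 + (-9 + 3*r) = 3*r)
m(j, p) = 1 (m(j, p) = 1/1 = 1)
80 - 73*m(J(-2, 5), 7) = 80 - 73*1 = 80 - 73 = 7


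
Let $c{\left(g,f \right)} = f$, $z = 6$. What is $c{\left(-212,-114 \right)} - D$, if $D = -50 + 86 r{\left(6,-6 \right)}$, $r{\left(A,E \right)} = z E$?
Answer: $3032$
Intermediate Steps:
$r{\left(A,E \right)} = 6 E$
$D = -3146$ ($D = -50 + 86 \cdot 6 \left(-6\right) = -50 + 86 \left(-36\right) = -50 - 3096 = -3146$)
$c{\left(-212,-114 \right)} - D = -114 - -3146 = -114 + 3146 = 3032$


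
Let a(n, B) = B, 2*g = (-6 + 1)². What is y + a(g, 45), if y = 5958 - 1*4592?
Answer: 1411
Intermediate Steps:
y = 1366 (y = 5958 - 4592 = 1366)
g = 25/2 (g = (-6 + 1)²/2 = (½)*(-5)² = (½)*25 = 25/2 ≈ 12.500)
y + a(g, 45) = 1366 + 45 = 1411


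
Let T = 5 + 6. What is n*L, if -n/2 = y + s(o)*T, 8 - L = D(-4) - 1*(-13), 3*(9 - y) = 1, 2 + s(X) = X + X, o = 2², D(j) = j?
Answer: 448/3 ≈ 149.33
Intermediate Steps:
o = 4
T = 11
s(X) = -2 + 2*X (s(X) = -2 + (X + X) = -2 + 2*X)
y = 26/3 (y = 9 - ⅓*1 = 9 - ⅓ = 26/3 ≈ 8.6667)
L = -1 (L = 8 - (-4 - 1*(-13)) = 8 - (-4 + 13) = 8 - 1*9 = 8 - 9 = -1)
n = -448/3 (n = -2*(26/3 + (-2 + 2*4)*11) = -2*(26/3 + (-2 + 8)*11) = -2*(26/3 + 6*11) = -2*(26/3 + 66) = -2*224/3 = -448/3 ≈ -149.33)
n*L = -448/3*(-1) = 448/3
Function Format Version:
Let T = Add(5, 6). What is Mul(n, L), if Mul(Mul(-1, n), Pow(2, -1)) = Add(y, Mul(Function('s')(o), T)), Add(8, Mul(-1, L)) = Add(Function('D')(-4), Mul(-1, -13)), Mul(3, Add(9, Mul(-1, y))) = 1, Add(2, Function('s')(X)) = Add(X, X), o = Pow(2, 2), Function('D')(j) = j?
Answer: Rational(448, 3) ≈ 149.33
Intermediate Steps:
o = 4
T = 11
Function('s')(X) = Add(-2, Mul(2, X)) (Function('s')(X) = Add(-2, Add(X, X)) = Add(-2, Mul(2, X)))
y = Rational(26, 3) (y = Add(9, Mul(Rational(-1, 3), 1)) = Add(9, Rational(-1, 3)) = Rational(26, 3) ≈ 8.6667)
L = -1 (L = Add(8, Mul(-1, Add(-4, Mul(-1, -13)))) = Add(8, Mul(-1, Add(-4, 13))) = Add(8, Mul(-1, 9)) = Add(8, -9) = -1)
n = Rational(-448, 3) (n = Mul(-2, Add(Rational(26, 3), Mul(Add(-2, Mul(2, 4)), 11))) = Mul(-2, Add(Rational(26, 3), Mul(Add(-2, 8), 11))) = Mul(-2, Add(Rational(26, 3), Mul(6, 11))) = Mul(-2, Add(Rational(26, 3), 66)) = Mul(-2, Rational(224, 3)) = Rational(-448, 3) ≈ -149.33)
Mul(n, L) = Mul(Rational(-448, 3), -1) = Rational(448, 3)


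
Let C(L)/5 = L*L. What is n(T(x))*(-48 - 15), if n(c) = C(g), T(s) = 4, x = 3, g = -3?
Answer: -2835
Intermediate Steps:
C(L) = 5*L**2 (C(L) = 5*(L*L) = 5*L**2)
n(c) = 45 (n(c) = 5*(-3)**2 = 5*9 = 45)
n(T(x))*(-48 - 15) = 45*(-48 - 15) = 45*(-63) = -2835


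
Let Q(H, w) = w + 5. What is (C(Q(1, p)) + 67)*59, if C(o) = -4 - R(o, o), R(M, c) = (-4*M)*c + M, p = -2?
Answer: 5664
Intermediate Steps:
R(M, c) = M - 4*M*c (R(M, c) = -4*M*c + M = M - 4*M*c)
Q(H, w) = 5 + w
C(o) = -4 - o*(1 - 4*o)
(C(Q(1, p)) + 67)*59 = ((-4 + (5 - 2)*(-1 + 4*(5 - 2))) + 67)*59 = ((-4 + 3*(-1 + 4*3)) + 67)*59 = ((-4 + 3*(-1 + 12)) + 67)*59 = ((-4 + 3*11) + 67)*59 = ((-4 + 33) + 67)*59 = (29 + 67)*59 = 96*59 = 5664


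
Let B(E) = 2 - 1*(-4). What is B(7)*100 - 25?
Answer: 575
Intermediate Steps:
B(E) = 6 (B(E) = 2 + 4 = 6)
B(7)*100 - 25 = 6*100 - 25 = 600 - 25 = 575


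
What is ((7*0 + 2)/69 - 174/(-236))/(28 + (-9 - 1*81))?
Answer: -6239/504804 ≈ -0.012359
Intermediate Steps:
((7*0 + 2)/69 - 174/(-236))/(28 + (-9 - 1*81)) = ((0 + 2)*(1/69) - 174*(-1/236))/(28 + (-9 - 81)) = (2*(1/69) + 87/118)/(28 - 90) = (2/69 + 87/118)/(-62) = -1/62*6239/8142 = -6239/504804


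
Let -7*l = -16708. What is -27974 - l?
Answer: -212526/7 ≈ -30361.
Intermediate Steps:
l = 16708/7 (l = -⅐*(-16708) = 16708/7 ≈ 2386.9)
-27974 - l = -27974 - 1*16708/7 = -27974 - 16708/7 = -212526/7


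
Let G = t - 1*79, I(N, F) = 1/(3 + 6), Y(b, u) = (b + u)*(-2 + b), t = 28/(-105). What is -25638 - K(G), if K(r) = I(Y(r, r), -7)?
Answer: -230743/9 ≈ -25638.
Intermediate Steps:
t = -4/15 (t = 28*(-1/105) = -4/15 ≈ -0.26667)
Y(b, u) = (-2 + b)*(b + u)
I(N, F) = ⅑ (I(N, F) = 1/9 = ⅑)
G = -1189/15 (G = -4/15 - 1*79 = -4/15 - 79 = -1189/15 ≈ -79.267)
K(r) = ⅑
-25638 - K(G) = -25638 - 1*⅑ = -25638 - ⅑ = -230743/9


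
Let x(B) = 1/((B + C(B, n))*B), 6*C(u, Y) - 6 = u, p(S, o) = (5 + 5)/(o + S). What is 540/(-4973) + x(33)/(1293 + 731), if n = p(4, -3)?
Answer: -1424668387/13120186332 ≈ -0.10859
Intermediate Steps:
p(S, o) = 10/(S + o)
n = 10 (n = 10/(4 - 3) = 10/1 = 10*1 = 10)
C(u, Y) = 1 + u/6
x(B) = 1/(B*(1 + 7*B/6)) (x(B) = 1/((B + (1 + B/6))*B) = 1/((1 + 7*B/6)*B) = 1/(B*(1 + 7*B/6)))
540/(-4973) + x(33)/(1293 + 731) = 540/(-4973) + (6/(33*(6 + 7*33)))/(1293 + 731) = 540*(-1/4973) + (6*(1/33)/(6 + 231))/2024 = -540/4973 + (6*(1/33)/237)*(1/2024) = -540/4973 + (6*(1/33)*(1/237))*(1/2024) = -540/4973 + (2/2607)*(1/2024) = -540/4973 + 1/2638284 = -1424668387/13120186332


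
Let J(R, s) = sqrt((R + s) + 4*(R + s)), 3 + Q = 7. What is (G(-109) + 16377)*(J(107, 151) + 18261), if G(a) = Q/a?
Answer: 32597510229/109 + 1785089*sqrt(1290)/109 ≈ 2.9965e+8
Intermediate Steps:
Q = 4 (Q = -3 + 7 = 4)
J(R, s) = sqrt(5*R + 5*s) (J(R, s) = sqrt((R + s) + (4*R + 4*s)) = sqrt(5*R + 5*s))
G(a) = 4/a
(G(-109) + 16377)*(J(107, 151) + 18261) = (4/(-109) + 16377)*(sqrt(5*107 + 5*151) + 18261) = (4*(-1/109) + 16377)*(sqrt(535 + 755) + 18261) = (-4/109 + 16377)*(sqrt(1290) + 18261) = 1785089*(18261 + sqrt(1290))/109 = 32597510229/109 + 1785089*sqrt(1290)/109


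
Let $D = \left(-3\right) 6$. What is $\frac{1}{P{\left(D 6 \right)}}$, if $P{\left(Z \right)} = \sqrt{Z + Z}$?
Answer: $- \frac{i \sqrt{6}}{36} \approx - 0.068041 i$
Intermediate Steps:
$D = -18$
$P{\left(Z \right)} = \sqrt{2} \sqrt{Z}$ ($P{\left(Z \right)} = \sqrt{2 Z} = \sqrt{2} \sqrt{Z}$)
$\frac{1}{P{\left(D 6 \right)}} = \frac{1}{\sqrt{2} \sqrt{\left(-18\right) 6}} = \frac{1}{\sqrt{2} \sqrt{-108}} = \frac{1}{\sqrt{2} \cdot 6 i \sqrt{3}} = \frac{1}{6 i \sqrt{6}} = - \frac{i \sqrt{6}}{36}$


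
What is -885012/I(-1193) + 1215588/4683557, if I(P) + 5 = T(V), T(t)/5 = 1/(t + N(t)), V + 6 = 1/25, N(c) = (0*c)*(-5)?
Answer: 102934445927746/679115765 ≈ 1.5157e+5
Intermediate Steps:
N(c) = 0 (N(c) = 0*(-5) = 0)
V = -149/25 (V = -6 + 1/25 = -149/25 ≈ -5.9600)
T(t) = 5/t (T(t) = 5/(t + 0) = 5/t)
I(P) = -870/149 (I(P) = -5 + 5/(-149/25) = -5 + 5*(-25/149) = -5 - 125/149 = -870/149)
-885012/I(-1193) + 1215588/4683557 = -885012/(-870/149) + 1215588/4683557 = -885012*(-149/870) + 1215588*(1/4683557) = 21977798/145 + 1215588/4683557 = 102934445927746/679115765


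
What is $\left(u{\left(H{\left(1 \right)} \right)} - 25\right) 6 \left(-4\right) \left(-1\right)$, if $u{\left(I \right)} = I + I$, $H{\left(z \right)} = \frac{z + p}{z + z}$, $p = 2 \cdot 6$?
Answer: $-288$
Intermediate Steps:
$p = 12$
$H{\left(z \right)} = \frac{12 + z}{2 z}$ ($H{\left(z \right)} = \frac{z + 12}{z + z} = \frac{12 + z}{2 z}$)
$u{\left(I \right)} = 2 I$
$\left(u{\left(H{\left(1 \right)} \right)} - 25\right) 6 \left(-4\right) \left(-1\right) = \left(2 \frac{12 + 1}{2 \cdot 1} - 25\right) 6 \left(-4\right) \left(-1\right) = \left(2 \cdot \frac{1}{2} \cdot 1 \cdot 13 - 25\right) \left(\left(-24\right) \left(-1\right)\right) = \left(2 \cdot \frac{13}{2} - 25\right) 24 = \left(13 - 25\right) 24 = \left(-12\right) 24 = -288$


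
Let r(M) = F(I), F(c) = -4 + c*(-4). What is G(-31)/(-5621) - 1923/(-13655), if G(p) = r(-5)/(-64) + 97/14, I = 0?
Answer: 1199936631/8596532560 ≈ 0.13958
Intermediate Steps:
F(c) = -4 - 4*c
r(M) = -4 (r(M) = -4 - 4*0 = -4 + 0 = -4)
G(p) = 783/112 (G(p) = -4/(-64) + 97/14 = -4*(-1/64) + 97*(1/14) = 1/16 + 97/14 = 783/112)
G(-31)/(-5621) - 1923/(-13655) = (783/112)/(-5621) - 1923/(-13655) = (783/112)*(-1/5621) - 1923*(-1/13655) = -783/629552 + 1923/13655 = 1199936631/8596532560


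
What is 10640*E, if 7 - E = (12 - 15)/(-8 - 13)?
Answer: 72960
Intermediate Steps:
E = 48/7 (E = 7 - (12 - 15)/(-8 - 13) = 7 - (-3)/(-21) = 7 - (-3)*(-1)/21 = 7 - 1*⅐ = 7 - ⅐ = 48/7 ≈ 6.8571)
10640*E = 10640*(48/7) = 72960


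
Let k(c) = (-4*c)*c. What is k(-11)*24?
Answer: -11616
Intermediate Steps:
k(c) = -4*c²
k(-11)*24 = -4*(-11)²*24 = -4*121*24 = -484*24 = -11616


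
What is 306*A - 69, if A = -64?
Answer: -19653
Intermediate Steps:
306*A - 69 = 306*(-64) - 69 = -19584 - 69 = -19653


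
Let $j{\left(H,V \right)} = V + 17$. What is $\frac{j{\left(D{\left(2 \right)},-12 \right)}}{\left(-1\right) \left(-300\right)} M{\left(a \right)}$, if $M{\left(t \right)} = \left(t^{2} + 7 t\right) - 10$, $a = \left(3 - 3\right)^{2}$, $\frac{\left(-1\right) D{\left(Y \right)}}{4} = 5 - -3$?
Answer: $- \frac{1}{6} \approx -0.16667$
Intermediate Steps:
$D{\left(Y \right)} = -32$ ($D{\left(Y \right)} = - 4 \left(5 - -3\right) = - 4 \left(5 + 3\right) = \left(-4\right) 8 = -32$)
$j{\left(H,V \right)} = 17 + V$
$a = 0$ ($a = 0^{2} = 0$)
$M{\left(t \right)} = -10 + t^{2} + 7 t$
$\frac{j{\left(D{\left(2 \right)},-12 \right)}}{\left(-1\right) \left(-300\right)} M{\left(a \right)} = \frac{17 - 12}{\left(-1\right) \left(-300\right)} \left(-10 + 0^{2} + 7 \cdot 0\right) = \frac{5}{300} \left(-10 + 0 + 0\right) = 5 \cdot \frac{1}{300} \left(-10\right) = \frac{1}{60} \left(-10\right) = - \frac{1}{6}$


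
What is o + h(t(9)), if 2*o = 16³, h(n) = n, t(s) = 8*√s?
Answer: 2072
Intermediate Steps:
o = 2048 (o = (½)*16³ = (½)*4096 = 2048)
o + h(t(9)) = 2048 + 8*√9 = 2048 + 8*3 = 2048 + 24 = 2072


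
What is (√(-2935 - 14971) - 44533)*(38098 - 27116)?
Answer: -489061406 + 10982*I*√17906 ≈ -4.8906e+8 + 1.4695e+6*I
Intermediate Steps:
(√(-2935 - 14971) - 44533)*(38098 - 27116) = (√(-17906) - 44533)*10982 = (I*√17906 - 44533)*10982 = (-44533 + I*√17906)*10982 = -489061406 + 10982*I*√17906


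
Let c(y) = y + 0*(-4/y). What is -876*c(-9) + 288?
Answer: 8172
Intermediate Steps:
c(y) = y (c(y) = y + 0 = y)
-876*c(-9) + 288 = -876*(-9) + 288 = 7884 + 288 = 8172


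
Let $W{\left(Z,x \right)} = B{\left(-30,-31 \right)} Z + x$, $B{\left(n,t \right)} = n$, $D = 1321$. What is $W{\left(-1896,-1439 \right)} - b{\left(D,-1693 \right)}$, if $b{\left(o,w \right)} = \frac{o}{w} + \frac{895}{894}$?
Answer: $\frac{83911947761}{1513542} \approx 55441.0$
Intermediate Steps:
$b{\left(o,w \right)} = \frac{895}{894} + \frac{o}{w}$ ($b{\left(o,w \right)} = \frac{o}{w} + 895 \cdot \frac{1}{894} = \frac{o}{w} + \frac{895}{894} = \frac{895}{894} + \frac{o}{w}$)
$W{\left(Z,x \right)} = x - 30 Z$ ($W{\left(Z,x \right)} = - 30 Z + x = x - 30 Z$)
$W{\left(-1896,-1439 \right)} - b{\left(D,-1693 \right)} = \left(-1439 - -56880\right) - \left(\frac{895}{894} + \frac{1321}{-1693}\right) = \left(-1439 + 56880\right) - \left(\frac{895}{894} + 1321 \left(- \frac{1}{1693}\right)\right) = 55441 - \left(\frac{895}{894} - \frac{1321}{1693}\right) = 55441 - \frac{334261}{1513542} = \frac{83911947761}{1513542}$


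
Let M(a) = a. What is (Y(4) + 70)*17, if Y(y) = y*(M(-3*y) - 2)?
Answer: 238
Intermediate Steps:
Y(y) = y*(-2 - 3*y) (Y(y) = y*(-3*y - 2) = y*(-2 - 3*y))
(Y(4) + 70)*17 = (-1*4*(2 + 3*4) + 70)*17 = (-1*4*(2 + 12) + 70)*17 = (-1*4*14 + 70)*17 = (-56 + 70)*17 = 14*17 = 238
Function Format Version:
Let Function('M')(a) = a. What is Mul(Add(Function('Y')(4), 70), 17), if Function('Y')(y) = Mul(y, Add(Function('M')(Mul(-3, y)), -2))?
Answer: 238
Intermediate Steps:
Function('Y')(y) = Mul(y, Add(-2, Mul(-3, y))) (Function('Y')(y) = Mul(y, Add(Mul(-3, y), -2)) = Mul(y, Add(-2, Mul(-3, y))))
Mul(Add(Function('Y')(4), 70), 17) = Mul(Add(Mul(-1, 4, Add(2, Mul(3, 4))), 70), 17) = Mul(Add(Mul(-1, 4, Add(2, 12)), 70), 17) = Mul(Add(Mul(-1, 4, 14), 70), 17) = Mul(Add(-56, 70), 17) = Mul(14, 17) = 238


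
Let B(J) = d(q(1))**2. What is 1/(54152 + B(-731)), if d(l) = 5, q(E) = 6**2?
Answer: 1/54177 ≈ 1.8458e-5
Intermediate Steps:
q(E) = 36
B(J) = 25 (B(J) = 5**2 = 25)
1/(54152 + B(-731)) = 1/(54152 + 25) = 1/54177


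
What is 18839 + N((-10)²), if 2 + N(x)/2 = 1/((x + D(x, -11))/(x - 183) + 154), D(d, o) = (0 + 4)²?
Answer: 119282138/6333 ≈ 18835.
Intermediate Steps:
D(d, o) = 16 (D(d, o) = 4² = 16)
N(x) = -4 + 2/(154 + (16 + x)/(-183 + x)) (N(x) = -4 + 2/((x + 16)/(x - 183) + 154) = -4 + 2/((16 + x)/(-183 + x) + 154) = -4 + 2/(154 + (16 + x)/(-183 + x)))
18839 + N((-10)²) = 18839 + 2*(56149 - 309*(-10)²)/(-28166 + 155*(-10)²) = 18839 + 2*(56149 - 309*100)/(-28166 + 155*100) = 18839 + 2*(56149 - 30900)/(-28166 + 15500) = 18839 + 2*25249/(-12666) = 18839 + 2*(-1/12666)*25249 = 18839 - 25249/6333 = 119282138/6333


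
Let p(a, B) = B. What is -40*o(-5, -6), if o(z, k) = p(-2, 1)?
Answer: -40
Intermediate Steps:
o(z, k) = 1
-40*o(-5, -6) = -40*1 = -40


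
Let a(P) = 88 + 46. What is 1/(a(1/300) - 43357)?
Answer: -1/43223 ≈ -2.3136e-5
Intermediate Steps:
a(P) = 134
1/(a(1/300) - 43357) = 1/(134 - 43357) = 1/(-43223) = -1/43223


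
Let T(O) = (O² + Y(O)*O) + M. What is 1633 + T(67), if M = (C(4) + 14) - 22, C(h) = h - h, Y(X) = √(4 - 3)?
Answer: 6181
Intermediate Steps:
Y(X) = 1 (Y(X) = √1 = 1)
C(h) = 0
M = -8 (M = (0 + 14) - 22 = 14 - 22 = -8)
T(O) = -8 + O + O² (T(O) = (O² + 1*O) - 8 = (O² + O) - 8 = (O + O²) - 8 = -8 + O + O²)
1633 + T(67) = 1633 + (-8 + 67 + 67²) = 1633 + (-8 + 67 + 4489) = 1633 + 4548 = 6181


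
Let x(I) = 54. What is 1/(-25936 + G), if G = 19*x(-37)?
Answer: -1/24910 ≈ -4.0145e-5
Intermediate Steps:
G = 1026 (G = 19*54 = 1026)
1/(-25936 + G) = 1/(-25936 + 1026) = 1/(-24910) = -1/24910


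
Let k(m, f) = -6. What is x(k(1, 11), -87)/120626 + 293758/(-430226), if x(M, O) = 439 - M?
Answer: -17621700969/25948220738 ≈ -0.67911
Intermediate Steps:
x(k(1, 11), -87)/120626 + 293758/(-430226) = (439 - 1*(-6))/120626 + 293758/(-430226) = (439 + 6)*(1/120626) + 293758*(-1/430226) = 445*(1/120626) - 146879/215113 = 445/120626 - 146879/215113 = -17621700969/25948220738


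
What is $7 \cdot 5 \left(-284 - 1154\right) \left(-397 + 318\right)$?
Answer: $3976070$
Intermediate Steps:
$7 \cdot 5 \left(-284 - 1154\right) \left(-397 + 318\right) = 35 \left(\left(-1438\right) \left(-79\right)\right) = 35 \cdot 113602 = 3976070$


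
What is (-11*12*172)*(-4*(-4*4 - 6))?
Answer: -1997952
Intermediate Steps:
(-11*12*172)*(-4*(-4*4 - 6)) = (-132*172)*(-4*(-16 - 6)) = -(-90816)*(-22) = -22704*88 = -1997952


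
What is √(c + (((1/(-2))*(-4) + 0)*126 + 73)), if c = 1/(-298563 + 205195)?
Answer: √708303629858/46684 ≈ 18.028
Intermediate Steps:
c = -1/93368 (c = 1/(-93368) = -1/93368 ≈ -1.0710e-5)
√(c + (((1/(-2))*(-4) + 0)*126 + 73)) = √(-1/93368 + (((1/(-2))*(-4) + 0)*126 + 73)) = √(-1/93368 + (((1*(-½))*(-4) + 0)*126 + 73)) = √(-1/93368 + ((-½*(-4) + 0)*126 + 73)) = √(-1/93368 + ((2 + 0)*126 + 73)) = √(-1/93368 + (2*126 + 73)) = √(-1/93368 + (252 + 73)) = √(-1/93368 + 325) = √(30344599/93368) = √708303629858/46684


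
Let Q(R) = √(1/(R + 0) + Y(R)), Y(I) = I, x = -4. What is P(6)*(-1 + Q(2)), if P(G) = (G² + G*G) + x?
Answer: -68 + 34*√10 ≈ 39.517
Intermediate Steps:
P(G) = -4 + 2*G² (P(G) = (G² + G*G) - 4 = (G² + G²) - 4 = 2*G² - 4 = -4 + 2*G²)
Q(R) = √(R + 1/R) (Q(R) = √(1/(R + 0) + R) = √(1/R + R) = √(R + 1/R))
P(6)*(-1 + Q(2)) = (-4 + 2*6²)*(-1 + √(2 + 1/2)) = (-4 + 2*36)*(-1 + √(2 + ½)) = (-4 + 72)*(-1 + √(5/2)) = 68*(-1 + √10/2) = -68 + 34*√10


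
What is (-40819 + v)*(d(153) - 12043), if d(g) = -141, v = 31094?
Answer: 118489400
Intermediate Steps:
(-40819 + v)*(d(153) - 12043) = (-40819 + 31094)*(-141 - 12043) = -9725*(-12184) = 118489400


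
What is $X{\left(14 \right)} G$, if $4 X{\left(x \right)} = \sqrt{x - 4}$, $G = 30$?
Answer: $\frac{15 \sqrt{10}}{2} \approx 23.717$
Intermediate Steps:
$X{\left(x \right)} = \frac{\sqrt{-4 + x}}{4}$ ($X{\left(x \right)} = \frac{\sqrt{x - 4}}{4} = \frac{\sqrt{-4 + x}}{4}$)
$X{\left(14 \right)} G = \frac{\sqrt{-4 + 14}}{4} \cdot 30 = \frac{\sqrt{10}}{4} \cdot 30 = \frac{15 \sqrt{10}}{2}$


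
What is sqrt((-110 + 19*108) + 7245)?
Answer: sqrt(9187) ≈ 95.849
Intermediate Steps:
sqrt((-110 + 19*108) + 7245) = sqrt((-110 + 2052) + 7245) = sqrt(1942 + 7245) = sqrt(9187)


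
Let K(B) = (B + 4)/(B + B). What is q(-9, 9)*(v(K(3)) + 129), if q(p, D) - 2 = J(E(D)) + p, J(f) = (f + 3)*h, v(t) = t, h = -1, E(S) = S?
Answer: -14839/6 ≈ -2473.2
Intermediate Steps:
K(B) = (4 + B)/(2*B) (K(B) = (4 + B)/((2*B)) = (4 + B)*(1/(2*B)) = (4 + B)/(2*B))
J(f) = -3 - f (J(f) = (f + 3)*(-1) = (3 + f)*(-1) = -3 - f)
q(p, D) = -1 + p - D (q(p, D) = 2 + ((-3 - D) + p) = 2 + (-3 + p - D) = -1 + p - D)
q(-9, 9)*(v(K(3)) + 129) = (-1 - 9 - 1*9)*((1/2)*(4 + 3)/3 + 129) = (-1 - 9 - 9)*((1/2)*(1/3)*7 + 129) = -19*(7/6 + 129) = -19*781/6 = -14839/6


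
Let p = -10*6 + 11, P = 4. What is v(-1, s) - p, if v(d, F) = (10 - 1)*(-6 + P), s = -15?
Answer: 31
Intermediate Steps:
v(d, F) = -18 (v(d, F) = (10 - 1)*(-6 + 4) = 9*(-2) = -18)
p = -49 (p = -60 + 11 = -49)
v(-1, s) - p = -18 - 1*(-49) = -18 + 49 = 31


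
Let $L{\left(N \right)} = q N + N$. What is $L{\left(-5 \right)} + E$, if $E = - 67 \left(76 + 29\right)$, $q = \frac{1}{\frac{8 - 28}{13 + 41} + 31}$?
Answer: $- \frac{5822215}{827} \approx -7040.2$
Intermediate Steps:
$q = \frac{27}{827}$ ($q = \frac{1}{- \frac{20}{54} + 31} = \frac{1}{\left(-20\right) \frac{1}{54} + 31} = \frac{1}{- \frac{10}{27} + 31} = \frac{1}{\frac{827}{27}} = \frac{27}{827} \approx 0.032648$)
$E = -7035$ ($E = \left(-67\right) 105 = -7035$)
$L{\left(N \right)} = \frac{854 N}{827}$ ($L{\left(N \right)} = \frac{27 N}{827} + N = \frac{854 N}{827}$)
$L{\left(-5 \right)} + E = \frac{854}{827} \left(-5\right) - 7035 = - \frac{4270}{827} - 7035 = - \frac{5822215}{827}$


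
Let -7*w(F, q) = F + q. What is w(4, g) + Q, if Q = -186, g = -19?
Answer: -1287/7 ≈ -183.86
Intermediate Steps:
w(F, q) = -F/7 - q/7 (w(F, q) = -(F + q)/7 = -F/7 - q/7)
w(4, g) + Q = (-⅐*4 - ⅐*(-19)) - 186 = (-4/7 + 19/7) - 186 = 15/7 - 186 = -1287/7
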